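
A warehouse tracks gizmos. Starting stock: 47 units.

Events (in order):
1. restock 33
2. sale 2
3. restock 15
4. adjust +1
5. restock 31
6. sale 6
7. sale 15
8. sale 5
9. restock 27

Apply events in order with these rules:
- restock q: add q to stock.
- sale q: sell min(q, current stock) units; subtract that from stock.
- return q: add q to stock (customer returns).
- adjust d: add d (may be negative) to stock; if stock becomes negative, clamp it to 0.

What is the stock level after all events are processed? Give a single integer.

Processing events:
Start: stock = 47
  Event 1 (restock 33): 47 + 33 = 80
  Event 2 (sale 2): sell min(2,80)=2. stock: 80 - 2 = 78. total_sold = 2
  Event 3 (restock 15): 78 + 15 = 93
  Event 4 (adjust +1): 93 + 1 = 94
  Event 5 (restock 31): 94 + 31 = 125
  Event 6 (sale 6): sell min(6,125)=6. stock: 125 - 6 = 119. total_sold = 8
  Event 7 (sale 15): sell min(15,119)=15. stock: 119 - 15 = 104. total_sold = 23
  Event 8 (sale 5): sell min(5,104)=5. stock: 104 - 5 = 99. total_sold = 28
  Event 9 (restock 27): 99 + 27 = 126
Final: stock = 126, total_sold = 28

Answer: 126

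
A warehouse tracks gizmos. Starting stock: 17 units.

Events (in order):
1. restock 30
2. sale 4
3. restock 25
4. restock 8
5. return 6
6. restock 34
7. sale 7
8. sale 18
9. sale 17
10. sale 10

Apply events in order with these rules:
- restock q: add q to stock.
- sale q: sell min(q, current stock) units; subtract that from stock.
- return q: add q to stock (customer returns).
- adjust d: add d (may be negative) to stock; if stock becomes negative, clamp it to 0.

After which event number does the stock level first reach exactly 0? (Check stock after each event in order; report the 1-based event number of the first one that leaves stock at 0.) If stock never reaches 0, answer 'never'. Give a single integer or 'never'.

Processing events:
Start: stock = 17
  Event 1 (restock 30): 17 + 30 = 47
  Event 2 (sale 4): sell min(4,47)=4. stock: 47 - 4 = 43. total_sold = 4
  Event 3 (restock 25): 43 + 25 = 68
  Event 4 (restock 8): 68 + 8 = 76
  Event 5 (return 6): 76 + 6 = 82
  Event 6 (restock 34): 82 + 34 = 116
  Event 7 (sale 7): sell min(7,116)=7. stock: 116 - 7 = 109. total_sold = 11
  Event 8 (sale 18): sell min(18,109)=18. stock: 109 - 18 = 91. total_sold = 29
  Event 9 (sale 17): sell min(17,91)=17. stock: 91 - 17 = 74. total_sold = 46
  Event 10 (sale 10): sell min(10,74)=10. stock: 74 - 10 = 64. total_sold = 56
Final: stock = 64, total_sold = 56

Stock never reaches 0.

Answer: never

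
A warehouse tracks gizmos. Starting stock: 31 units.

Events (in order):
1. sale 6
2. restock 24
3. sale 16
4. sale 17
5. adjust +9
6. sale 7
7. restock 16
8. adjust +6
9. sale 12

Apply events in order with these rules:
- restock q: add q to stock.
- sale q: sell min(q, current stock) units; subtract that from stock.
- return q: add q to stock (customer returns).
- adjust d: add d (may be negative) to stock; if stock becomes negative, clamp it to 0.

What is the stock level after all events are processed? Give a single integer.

Processing events:
Start: stock = 31
  Event 1 (sale 6): sell min(6,31)=6. stock: 31 - 6 = 25. total_sold = 6
  Event 2 (restock 24): 25 + 24 = 49
  Event 3 (sale 16): sell min(16,49)=16. stock: 49 - 16 = 33. total_sold = 22
  Event 4 (sale 17): sell min(17,33)=17. stock: 33 - 17 = 16. total_sold = 39
  Event 5 (adjust +9): 16 + 9 = 25
  Event 6 (sale 7): sell min(7,25)=7. stock: 25 - 7 = 18. total_sold = 46
  Event 7 (restock 16): 18 + 16 = 34
  Event 8 (adjust +6): 34 + 6 = 40
  Event 9 (sale 12): sell min(12,40)=12. stock: 40 - 12 = 28. total_sold = 58
Final: stock = 28, total_sold = 58

Answer: 28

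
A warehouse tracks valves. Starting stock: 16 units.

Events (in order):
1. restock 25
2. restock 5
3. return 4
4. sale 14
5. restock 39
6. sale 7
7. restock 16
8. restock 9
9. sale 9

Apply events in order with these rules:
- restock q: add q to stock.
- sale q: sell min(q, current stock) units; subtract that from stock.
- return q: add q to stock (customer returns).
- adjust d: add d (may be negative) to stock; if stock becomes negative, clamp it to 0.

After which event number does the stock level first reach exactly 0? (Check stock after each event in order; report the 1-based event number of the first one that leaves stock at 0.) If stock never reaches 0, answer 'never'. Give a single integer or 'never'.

Processing events:
Start: stock = 16
  Event 1 (restock 25): 16 + 25 = 41
  Event 2 (restock 5): 41 + 5 = 46
  Event 3 (return 4): 46 + 4 = 50
  Event 4 (sale 14): sell min(14,50)=14. stock: 50 - 14 = 36. total_sold = 14
  Event 5 (restock 39): 36 + 39 = 75
  Event 6 (sale 7): sell min(7,75)=7. stock: 75 - 7 = 68. total_sold = 21
  Event 7 (restock 16): 68 + 16 = 84
  Event 8 (restock 9): 84 + 9 = 93
  Event 9 (sale 9): sell min(9,93)=9. stock: 93 - 9 = 84. total_sold = 30
Final: stock = 84, total_sold = 30

Stock never reaches 0.

Answer: never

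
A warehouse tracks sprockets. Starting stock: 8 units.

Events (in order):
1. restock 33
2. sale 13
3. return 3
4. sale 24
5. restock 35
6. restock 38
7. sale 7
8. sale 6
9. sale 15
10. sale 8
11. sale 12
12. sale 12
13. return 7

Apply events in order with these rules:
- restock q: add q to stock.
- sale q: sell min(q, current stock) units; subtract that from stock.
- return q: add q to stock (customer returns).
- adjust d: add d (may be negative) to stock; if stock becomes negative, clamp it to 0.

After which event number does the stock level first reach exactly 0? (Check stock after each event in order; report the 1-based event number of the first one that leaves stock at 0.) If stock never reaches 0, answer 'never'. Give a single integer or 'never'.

Answer: never

Derivation:
Processing events:
Start: stock = 8
  Event 1 (restock 33): 8 + 33 = 41
  Event 2 (sale 13): sell min(13,41)=13. stock: 41 - 13 = 28. total_sold = 13
  Event 3 (return 3): 28 + 3 = 31
  Event 4 (sale 24): sell min(24,31)=24. stock: 31 - 24 = 7. total_sold = 37
  Event 5 (restock 35): 7 + 35 = 42
  Event 6 (restock 38): 42 + 38 = 80
  Event 7 (sale 7): sell min(7,80)=7. stock: 80 - 7 = 73. total_sold = 44
  Event 8 (sale 6): sell min(6,73)=6. stock: 73 - 6 = 67. total_sold = 50
  Event 9 (sale 15): sell min(15,67)=15. stock: 67 - 15 = 52. total_sold = 65
  Event 10 (sale 8): sell min(8,52)=8. stock: 52 - 8 = 44. total_sold = 73
  Event 11 (sale 12): sell min(12,44)=12. stock: 44 - 12 = 32. total_sold = 85
  Event 12 (sale 12): sell min(12,32)=12. stock: 32 - 12 = 20. total_sold = 97
  Event 13 (return 7): 20 + 7 = 27
Final: stock = 27, total_sold = 97

Stock never reaches 0.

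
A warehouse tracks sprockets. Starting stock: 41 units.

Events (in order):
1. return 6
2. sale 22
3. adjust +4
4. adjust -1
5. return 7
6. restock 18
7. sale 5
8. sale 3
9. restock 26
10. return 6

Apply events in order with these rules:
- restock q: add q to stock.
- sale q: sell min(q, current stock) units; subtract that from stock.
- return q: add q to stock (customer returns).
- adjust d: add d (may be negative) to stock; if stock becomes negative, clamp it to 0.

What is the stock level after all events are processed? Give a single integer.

Answer: 77

Derivation:
Processing events:
Start: stock = 41
  Event 1 (return 6): 41 + 6 = 47
  Event 2 (sale 22): sell min(22,47)=22. stock: 47 - 22 = 25. total_sold = 22
  Event 3 (adjust +4): 25 + 4 = 29
  Event 4 (adjust -1): 29 + -1 = 28
  Event 5 (return 7): 28 + 7 = 35
  Event 6 (restock 18): 35 + 18 = 53
  Event 7 (sale 5): sell min(5,53)=5. stock: 53 - 5 = 48. total_sold = 27
  Event 8 (sale 3): sell min(3,48)=3. stock: 48 - 3 = 45. total_sold = 30
  Event 9 (restock 26): 45 + 26 = 71
  Event 10 (return 6): 71 + 6 = 77
Final: stock = 77, total_sold = 30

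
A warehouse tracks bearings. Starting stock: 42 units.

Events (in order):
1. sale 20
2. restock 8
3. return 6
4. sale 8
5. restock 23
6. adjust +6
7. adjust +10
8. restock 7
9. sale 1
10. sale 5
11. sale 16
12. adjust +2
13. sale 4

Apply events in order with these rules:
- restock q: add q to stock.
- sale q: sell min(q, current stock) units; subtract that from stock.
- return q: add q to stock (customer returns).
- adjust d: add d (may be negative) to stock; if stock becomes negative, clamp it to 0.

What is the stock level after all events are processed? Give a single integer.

Processing events:
Start: stock = 42
  Event 1 (sale 20): sell min(20,42)=20. stock: 42 - 20 = 22. total_sold = 20
  Event 2 (restock 8): 22 + 8 = 30
  Event 3 (return 6): 30 + 6 = 36
  Event 4 (sale 8): sell min(8,36)=8. stock: 36 - 8 = 28. total_sold = 28
  Event 5 (restock 23): 28 + 23 = 51
  Event 6 (adjust +6): 51 + 6 = 57
  Event 7 (adjust +10): 57 + 10 = 67
  Event 8 (restock 7): 67 + 7 = 74
  Event 9 (sale 1): sell min(1,74)=1. stock: 74 - 1 = 73. total_sold = 29
  Event 10 (sale 5): sell min(5,73)=5. stock: 73 - 5 = 68. total_sold = 34
  Event 11 (sale 16): sell min(16,68)=16. stock: 68 - 16 = 52. total_sold = 50
  Event 12 (adjust +2): 52 + 2 = 54
  Event 13 (sale 4): sell min(4,54)=4. stock: 54 - 4 = 50. total_sold = 54
Final: stock = 50, total_sold = 54

Answer: 50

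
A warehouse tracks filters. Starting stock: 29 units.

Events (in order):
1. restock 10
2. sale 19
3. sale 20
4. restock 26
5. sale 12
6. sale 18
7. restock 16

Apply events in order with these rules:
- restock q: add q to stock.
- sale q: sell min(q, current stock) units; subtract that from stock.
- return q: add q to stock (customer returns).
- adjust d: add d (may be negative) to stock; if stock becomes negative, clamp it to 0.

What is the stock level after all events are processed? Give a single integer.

Processing events:
Start: stock = 29
  Event 1 (restock 10): 29 + 10 = 39
  Event 2 (sale 19): sell min(19,39)=19. stock: 39 - 19 = 20. total_sold = 19
  Event 3 (sale 20): sell min(20,20)=20. stock: 20 - 20 = 0. total_sold = 39
  Event 4 (restock 26): 0 + 26 = 26
  Event 5 (sale 12): sell min(12,26)=12. stock: 26 - 12 = 14. total_sold = 51
  Event 6 (sale 18): sell min(18,14)=14. stock: 14 - 14 = 0. total_sold = 65
  Event 7 (restock 16): 0 + 16 = 16
Final: stock = 16, total_sold = 65

Answer: 16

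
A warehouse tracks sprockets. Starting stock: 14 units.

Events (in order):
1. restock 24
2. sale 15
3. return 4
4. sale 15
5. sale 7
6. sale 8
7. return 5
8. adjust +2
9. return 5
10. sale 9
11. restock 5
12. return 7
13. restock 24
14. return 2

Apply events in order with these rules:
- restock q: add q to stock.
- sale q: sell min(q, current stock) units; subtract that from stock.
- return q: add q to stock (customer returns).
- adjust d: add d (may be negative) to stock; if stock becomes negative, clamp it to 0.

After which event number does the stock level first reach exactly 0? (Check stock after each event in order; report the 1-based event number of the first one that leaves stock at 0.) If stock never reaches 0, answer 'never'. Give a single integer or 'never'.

Answer: 6

Derivation:
Processing events:
Start: stock = 14
  Event 1 (restock 24): 14 + 24 = 38
  Event 2 (sale 15): sell min(15,38)=15. stock: 38 - 15 = 23. total_sold = 15
  Event 3 (return 4): 23 + 4 = 27
  Event 4 (sale 15): sell min(15,27)=15. stock: 27 - 15 = 12. total_sold = 30
  Event 5 (sale 7): sell min(7,12)=7. stock: 12 - 7 = 5. total_sold = 37
  Event 6 (sale 8): sell min(8,5)=5. stock: 5 - 5 = 0. total_sold = 42
  Event 7 (return 5): 0 + 5 = 5
  Event 8 (adjust +2): 5 + 2 = 7
  Event 9 (return 5): 7 + 5 = 12
  Event 10 (sale 9): sell min(9,12)=9. stock: 12 - 9 = 3. total_sold = 51
  Event 11 (restock 5): 3 + 5 = 8
  Event 12 (return 7): 8 + 7 = 15
  Event 13 (restock 24): 15 + 24 = 39
  Event 14 (return 2): 39 + 2 = 41
Final: stock = 41, total_sold = 51

First zero at event 6.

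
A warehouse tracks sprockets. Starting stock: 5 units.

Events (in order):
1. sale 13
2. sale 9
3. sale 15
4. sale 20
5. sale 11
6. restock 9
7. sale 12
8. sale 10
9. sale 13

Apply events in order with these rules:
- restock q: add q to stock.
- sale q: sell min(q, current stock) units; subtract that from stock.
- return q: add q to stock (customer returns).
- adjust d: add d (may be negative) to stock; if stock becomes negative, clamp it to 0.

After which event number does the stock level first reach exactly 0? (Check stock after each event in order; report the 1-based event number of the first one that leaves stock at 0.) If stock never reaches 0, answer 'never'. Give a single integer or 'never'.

Processing events:
Start: stock = 5
  Event 1 (sale 13): sell min(13,5)=5. stock: 5 - 5 = 0. total_sold = 5
  Event 2 (sale 9): sell min(9,0)=0. stock: 0 - 0 = 0. total_sold = 5
  Event 3 (sale 15): sell min(15,0)=0. stock: 0 - 0 = 0. total_sold = 5
  Event 4 (sale 20): sell min(20,0)=0. stock: 0 - 0 = 0. total_sold = 5
  Event 5 (sale 11): sell min(11,0)=0. stock: 0 - 0 = 0. total_sold = 5
  Event 6 (restock 9): 0 + 9 = 9
  Event 7 (sale 12): sell min(12,9)=9. stock: 9 - 9 = 0. total_sold = 14
  Event 8 (sale 10): sell min(10,0)=0. stock: 0 - 0 = 0. total_sold = 14
  Event 9 (sale 13): sell min(13,0)=0. stock: 0 - 0 = 0. total_sold = 14
Final: stock = 0, total_sold = 14

First zero at event 1.

Answer: 1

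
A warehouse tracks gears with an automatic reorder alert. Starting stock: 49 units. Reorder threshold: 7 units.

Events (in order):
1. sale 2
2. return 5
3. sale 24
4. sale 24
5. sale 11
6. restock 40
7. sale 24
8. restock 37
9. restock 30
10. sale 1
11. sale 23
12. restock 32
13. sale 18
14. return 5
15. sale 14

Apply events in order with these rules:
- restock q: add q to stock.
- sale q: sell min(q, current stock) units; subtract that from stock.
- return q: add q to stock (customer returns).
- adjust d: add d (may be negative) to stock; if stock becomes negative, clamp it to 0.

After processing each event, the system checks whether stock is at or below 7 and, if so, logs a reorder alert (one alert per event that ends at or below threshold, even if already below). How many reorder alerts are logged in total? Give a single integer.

Processing events:
Start: stock = 49
  Event 1 (sale 2): sell min(2,49)=2. stock: 49 - 2 = 47. total_sold = 2
  Event 2 (return 5): 47 + 5 = 52
  Event 3 (sale 24): sell min(24,52)=24. stock: 52 - 24 = 28. total_sold = 26
  Event 4 (sale 24): sell min(24,28)=24. stock: 28 - 24 = 4. total_sold = 50
  Event 5 (sale 11): sell min(11,4)=4. stock: 4 - 4 = 0. total_sold = 54
  Event 6 (restock 40): 0 + 40 = 40
  Event 7 (sale 24): sell min(24,40)=24. stock: 40 - 24 = 16. total_sold = 78
  Event 8 (restock 37): 16 + 37 = 53
  Event 9 (restock 30): 53 + 30 = 83
  Event 10 (sale 1): sell min(1,83)=1. stock: 83 - 1 = 82. total_sold = 79
  Event 11 (sale 23): sell min(23,82)=23. stock: 82 - 23 = 59. total_sold = 102
  Event 12 (restock 32): 59 + 32 = 91
  Event 13 (sale 18): sell min(18,91)=18. stock: 91 - 18 = 73. total_sold = 120
  Event 14 (return 5): 73 + 5 = 78
  Event 15 (sale 14): sell min(14,78)=14. stock: 78 - 14 = 64. total_sold = 134
Final: stock = 64, total_sold = 134

Checking against threshold 7:
  After event 1: stock=47 > 7
  After event 2: stock=52 > 7
  After event 3: stock=28 > 7
  After event 4: stock=4 <= 7 -> ALERT
  After event 5: stock=0 <= 7 -> ALERT
  After event 6: stock=40 > 7
  After event 7: stock=16 > 7
  After event 8: stock=53 > 7
  After event 9: stock=83 > 7
  After event 10: stock=82 > 7
  After event 11: stock=59 > 7
  After event 12: stock=91 > 7
  After event 13: stock=73 > 7
  After event 14: stock=78 > 7
  After event 15: stock=64 > 7
Alert events: [4, 5]. Count = 2

Answer: 2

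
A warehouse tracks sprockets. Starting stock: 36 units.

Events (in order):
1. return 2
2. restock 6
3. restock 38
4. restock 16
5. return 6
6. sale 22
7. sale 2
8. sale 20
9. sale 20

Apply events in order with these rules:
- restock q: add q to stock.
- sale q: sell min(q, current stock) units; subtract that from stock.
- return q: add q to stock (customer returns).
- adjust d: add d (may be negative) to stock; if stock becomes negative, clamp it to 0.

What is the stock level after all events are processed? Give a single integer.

Answer: 40

Derivation:
Processing events:
Start: stock = 36
  Event 1 (return 2): 36 + 2 = 38
  Event 2 (restock 6): 38 + 6 = 44
  Event 3 (restock 38): 44 + 38 = 82
  Event 4 (restock 16): 82 + 16 = 98
  Event 5 (return 6): 98 + 6 = 104
  Event 6 (sale 22): sell min(22,104)=22. stock: 104 - 22 = 82. total_sold = 22
  Event 7 (sale 2): sell min(2,82)=2. stock: 82 - 2 = 80. total_sold = 24
  Event 8 (sale 20): sell min(20,80)=20. stock: 80 - 20 = 60. total_sold = 44
  Event 9 (sale 20): sell min(20,60)=20. stock: 60 - 20 = 40. total_sold = 64
Final: stock = 40, total_sold = 64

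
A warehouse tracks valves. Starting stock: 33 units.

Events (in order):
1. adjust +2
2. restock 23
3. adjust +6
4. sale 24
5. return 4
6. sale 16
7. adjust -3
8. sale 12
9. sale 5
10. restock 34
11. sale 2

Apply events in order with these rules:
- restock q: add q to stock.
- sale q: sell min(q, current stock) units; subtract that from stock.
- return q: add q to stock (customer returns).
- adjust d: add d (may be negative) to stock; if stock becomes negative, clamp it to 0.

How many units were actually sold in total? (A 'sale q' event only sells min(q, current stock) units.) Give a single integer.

Processing events:
Start: stock = 33
  Event 1 (adjust +2): 33 + 2 = 35
  Event 2 (restock 23): 35 + 23 = 58
  Event 3 (adjust +6): 58 + 6 = 64
  Event 4 (sale 24): sell min(24,64)=24. stock: 64 - 24 = 40. total_sold = 24
  Event 5 (return 4): 40 + 4 = 44
  Event 6 (sale 16): sell min(16,44)=16. stock: 44 - 16 = 28. total_sold = 40
  Event 7 (adjust -3): 28 + -3 = 25
  Event 8 (sale 12): sell min(12,25)=12. stock: 25 - 12 = 13. total_sold = 52
  Event 9 (sale 5): sell min(5,13)=5. stock: 13 - 5 = 8. total_sold = 57
  Event 10 (restock 34): 8 + 34 = 42
  Event 11 (sale 2): sell min(2,42)=2. stock: 42 - 2 = 40. total_sold = 59
Final: stock = 40, total_sold = 59

Answer: 59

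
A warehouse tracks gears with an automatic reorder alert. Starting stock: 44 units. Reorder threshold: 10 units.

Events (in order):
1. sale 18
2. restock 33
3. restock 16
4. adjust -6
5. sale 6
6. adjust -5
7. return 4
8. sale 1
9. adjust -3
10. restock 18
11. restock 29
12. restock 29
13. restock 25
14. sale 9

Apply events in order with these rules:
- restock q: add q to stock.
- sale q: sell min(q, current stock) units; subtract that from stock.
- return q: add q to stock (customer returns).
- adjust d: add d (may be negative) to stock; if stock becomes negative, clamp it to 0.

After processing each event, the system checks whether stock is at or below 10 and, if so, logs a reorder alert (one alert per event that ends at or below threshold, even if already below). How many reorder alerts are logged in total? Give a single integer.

Answer: 0

Derivation:
Processing events:
Start: stock = 44
  Event 1 (sale 18): sell min(18,44)=18. stock: 44 - 18 = 26. total_sold = 18
  Event 2 (restock 33): 26 + 33 = 59
  Event 3 (restock 16): 59 + 16 = 75
  Event 4 (adjust -6): 75 + -6 = 69
  Event 5 (sale 6): sell min(6,69)=6. stock: 69 - 6 = 63. total_sold = 24
  Event 6 (adjust -5): 63 + -5 = 58
  Event 7 (return 4): 58 + 4 = 62
  Event 8 (sale 1): sell min(1,62)=1. stock: 62 - 1 = 61. total_sold = 25
  Event 9 (adjust -3): 61 + -3 = 58
  Event 10 (restock 18): 58 + 18 = 76
  Event 11 (restock 29): 76 + 29 = 105
  Event 12 (restock 29): 105 + 29 = 134
  Event 13 (restock 25): 134 + 25 = 159
  Event 14 (sale 9): sell min(9,159)=9. stock: 159 - 9 = 150. total_sold = 34
Final: stock = 150, total_sold = 34

Checking against threshold 10:
  After event 1: stock=26 > 10
  After event 2: stock=59 > 10
  After event 3: stock=75 > 10
  After event 4: stock=69 > 10
  After event 5: stock=63 > 10
  After event 6: stock=58 > 10
  After event 7: stock=62 > 10
  After event 8: stock=61 > 10
  After event 9: stock=58 > 10
  After event 10: stock=76 > 10
  After event 11: stock=105 > 10
  After event 12: stock=134 > 10
  After event 13: stock=159 > 10
  After event 14: stock=150 > 10
Alert events: []. Count = 0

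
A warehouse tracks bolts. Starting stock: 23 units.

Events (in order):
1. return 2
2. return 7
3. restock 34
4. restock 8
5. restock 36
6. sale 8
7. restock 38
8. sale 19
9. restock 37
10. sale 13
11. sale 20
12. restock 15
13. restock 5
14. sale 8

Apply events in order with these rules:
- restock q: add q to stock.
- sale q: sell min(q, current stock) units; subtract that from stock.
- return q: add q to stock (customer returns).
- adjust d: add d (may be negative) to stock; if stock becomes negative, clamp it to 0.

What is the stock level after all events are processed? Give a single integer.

Processing events:
Start: stock = 23
  Event 1 (return 2): 23 + 2 = 25
  Event 2 (return 7): 25 + 7 = 32
  Event 3 (restock 34): 32 + 34 = 66
  Event 4 (restock 8): 66 + 8 = 74
  Event 5 (restock 36): 74 + 36 = 110
  Event 6 (sale 8): sell min(8,110)=8. stock: 110 - 8 = 102. total_sold = 8
  Event 7 (restock 38): 102 + 38 = 140
  Event 8 (sale 19): sell min(19,140)=19. stock: 140 - 19 = 121. total_sold = 27
  Event 9 (restock 37): 121 + 37 = 158
  Event 10 (sale 13): sell min(13,158)=13. stock: 158 - 13 = 145. total_sold = 40
  Event 11 (sale 20): sell min(20,145)=20. stock: 145 - 20 = 125. total_sold = 60
  Event 12 (restock 15): 125 + 15 = 140
  Event 13 (restock 5): 140 + 5 = 145
  Event 14 (sale 8): sell min(8,145)=8. stock: 145 - 8 = 137. total_sold = 68
Final: stock = 137, total_sold = 68

Answer: 137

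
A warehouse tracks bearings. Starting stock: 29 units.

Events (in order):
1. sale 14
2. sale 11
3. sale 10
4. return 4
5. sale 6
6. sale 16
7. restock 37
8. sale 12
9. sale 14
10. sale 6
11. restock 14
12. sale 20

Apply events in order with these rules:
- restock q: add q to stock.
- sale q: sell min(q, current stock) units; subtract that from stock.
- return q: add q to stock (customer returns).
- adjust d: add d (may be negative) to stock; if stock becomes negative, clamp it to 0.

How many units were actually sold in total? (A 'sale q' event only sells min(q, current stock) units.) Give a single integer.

Answer: 84

Derivation:
Processing events:
Start: stock = 29
  Event 1 (sale 14): sell min(14,29)=14. stock: 29 - 14 = 15. total_sold = 14
  Event 2 (sale 11): sell min(11,15)=11. stock: 15 - 11 = 4. total_sold = 25
  Event 3 (sale 10): sell min(10,4)=4. stock: 4 - 4 = 0. total_sold = 29
  Event 4 (return 4): 0 + 4 = 4
  Event 5 (sale 6): sell min(6,4)=4. stock: 4 - 4 = 0. total_sold = 33
  Event 6 (sale 16): sell min(16,0)=0. stock: 0 - 0 = 0. total_sold = 33
  Event 7 (restock 37): 0 + 37 = 37
  Event 8 (sale 12): sell min(12,37)=12. stock: 37 - 12 = 25. total_sold = 45
  Event 9 (sale 14): sell min(14,25)=14. stock: 25 - 14 = 11. total_sold = 59
  Event 10 (sale 6): sell min(6,11)=6. stock: 11 - 6 = 5. total_sold = 65
  Event 11 (restock 14): 5 + 14 = 19
  Event 12 (sale 20): sell min(20,19)=19. stock: 19 - 19 = 0. total_sold = 84
Final: stock = 0, total_sold = 84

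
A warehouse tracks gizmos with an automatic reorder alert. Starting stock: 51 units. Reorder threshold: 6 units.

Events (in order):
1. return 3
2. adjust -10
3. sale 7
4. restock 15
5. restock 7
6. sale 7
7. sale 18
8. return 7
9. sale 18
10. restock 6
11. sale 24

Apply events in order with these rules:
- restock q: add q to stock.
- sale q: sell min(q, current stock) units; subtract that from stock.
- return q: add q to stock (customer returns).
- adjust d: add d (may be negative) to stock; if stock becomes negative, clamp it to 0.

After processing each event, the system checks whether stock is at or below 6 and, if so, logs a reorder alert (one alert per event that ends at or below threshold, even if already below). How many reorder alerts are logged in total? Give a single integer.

Answer: 1

Derivation:
Processing events:
Start: stock = 51
  Event 1 (return 3): 51 + 3 = 54
  Event 2 (adjust -10): 54 + -10 = 44
  Event 3 (sale 7): sell min(7,44)=7. stock: 44 - 7 = 37. total_sold = 7
  Event 4 (restock 15): 37 + 15 = 52
  Event 5 (restock 7): 52 + 7 = 59
  Event 6 (sale 7): sell min(7,59)=7. stock: 59 - 7 = 52. total_sold = 14
  Event 7 (sale 18): sell min(18,52)=18. stock: 52 - 18 = 34. total_sold = 32
  Event 8 (return 7): 34 + 7 = 41
  Event 9 (sale 18): sell min(18,41)=18. stock: 41 - 18 = 23. total_sold = 50
  Event 10 (restock 6): 23 + 6 = 29
  Event 11 (sale 24): sell min(24,29)=24. stock: 29 - 24 = 5. total_sold = 74
Final: stock = 5, total_sold = 74

Checking against threshold 6:
  After event 1: stock=54 > 6
  After event 2: stock=44 > 6
  After event 3: stock=37 > 6
  After event 4: stock=52 > 6
  After event 5: stock=59 > 6
  After event 6: stock=52 > 6
  After event 7: stock=34 > 6
  After event 8: stock=41 > 6
  After event 9: stock=23 > 6
  After event 10: stock=29 > 6
  After event 11: stock=5 <= 6 -> ALERT
Alert events: [11]. Count = 1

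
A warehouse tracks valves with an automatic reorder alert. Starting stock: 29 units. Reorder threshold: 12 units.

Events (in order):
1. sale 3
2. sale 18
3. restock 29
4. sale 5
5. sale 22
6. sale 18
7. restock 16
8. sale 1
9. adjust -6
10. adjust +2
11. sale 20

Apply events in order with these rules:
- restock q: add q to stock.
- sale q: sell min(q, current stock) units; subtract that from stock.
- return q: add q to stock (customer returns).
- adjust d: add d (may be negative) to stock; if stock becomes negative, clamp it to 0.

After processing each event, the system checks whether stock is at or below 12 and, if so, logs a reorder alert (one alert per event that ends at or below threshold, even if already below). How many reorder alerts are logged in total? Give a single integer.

Answer: 6

Derivation:
Processing events:
Start: stock = 29
  Event 1 (sale 3): sell min(3,29)=3. stock: 29 - 3 = 26. total_sold = 3
  Event 2 (sale 18): sell min(18,26)=18. stock: 26 - 18 = 8. total_sold = 21
  Event 3 (restock 29): 8 + 29 = 37
  Event 4 (sale 5): sell min(5,37)=5. stock: 37 - 5 = 32. total_sold = 26
  Event 5 (sale 22): sell min(22,32)=22. stock: 32 - 22 = 10. total_sold = 48
  Event 6 (sale 18): sell min(18,10)=10. stock: 10 - 10 = 0. total_sold = 58
  Event 7 (restock 16): 0 + 16 = 16
  Event 8 (sale 1): sell min(1,16)=1. stock: 16 - 1 = 15. total_sold = 59
  Event 9 (adjust -6): 15 + -6 = 9
  Event 10 (adjust +2): 9 + 2 = 11
  Event 11 (sale 20): sell min(20,11)=11. stock: 11 - 11 = 0. total_sold = 70
Final: stock = 0, total_sold = 70

Checking against threshold 12:
  After event 1: stock=26 > 12
  After event 2: stock=8 <= 12 -> ALERT
  After event 3: stock=37 > 12
  After event 4: stock=32 > 12
  After event 5: stock=10 <= 12 -> ALERT
  After event 6: stock=0 <= 12 -> ALERT
  After event 7: stock=16 > 12
  After event 8: stock=15 > 12
  After event 9: stock=9 <= 12 -> ALERT
  After event 10: stock=11 <= 12 -> ALERT
  After event 11: stock=0 <= 12 -> ALERT
Alert events: [2, 5, 6, 9, 10, 11]. Count = 6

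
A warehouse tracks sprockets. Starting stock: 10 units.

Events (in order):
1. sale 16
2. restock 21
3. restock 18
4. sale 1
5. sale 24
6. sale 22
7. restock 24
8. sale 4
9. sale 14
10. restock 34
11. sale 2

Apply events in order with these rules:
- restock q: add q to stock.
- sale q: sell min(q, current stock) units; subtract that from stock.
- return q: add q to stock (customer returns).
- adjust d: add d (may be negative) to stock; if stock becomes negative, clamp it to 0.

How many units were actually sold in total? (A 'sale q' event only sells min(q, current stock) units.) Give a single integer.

Processing events:
Start: stock = 10
  Event 1 (sale 16): sell min(16,10)=10. stock: 10 - 10 = 0. total_sold = 10
  Event 2 (restock 21): 0 + 21 = 21
  Event 3 (restock 18): 21 + 18 = 39
  Event 4 (sale 1): sell min(1,39)=1. stock: 39 - 1 = 38. total_sold = 11
  Event 5 (sale 24): sell min(24,38)=24. stock: 38 - 24 = 14. total_sold = 35
  Event 6 (sale 22): sell min(22,14)=14. stock: 14 - 14 = 0. total_sold = 49
  Event 7 (restock 24): 0 + 24 = 24
  Event 8 (sale 4): sell min(4,24)=4. stock: 24 - 4 = 20. total_sold = 53
  Event 9 (sale 14): sell min(14,20)=14. stock: 20 - 14 = 6. total_sold = 67
  Event 10 (restock 34): 6 + 34 = 40
  Event 11 (sale 2): sell min(2,40)=2. stock: 40 - 2 = 38. total_sold = 69
Final: stock = 38, total_sold = 69

Answer: 69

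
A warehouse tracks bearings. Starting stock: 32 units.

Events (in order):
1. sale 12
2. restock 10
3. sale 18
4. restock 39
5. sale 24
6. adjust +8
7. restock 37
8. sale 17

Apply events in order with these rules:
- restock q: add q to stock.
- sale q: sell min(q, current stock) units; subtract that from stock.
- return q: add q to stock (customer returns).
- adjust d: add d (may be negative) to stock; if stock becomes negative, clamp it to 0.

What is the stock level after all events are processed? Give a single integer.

Processing events:
Start: stock = 32
  Event 1 (sale 12): sell min(12,32)=12. stock: 32 - 12 = 20. total_sold = 12
  Event 2 (restock 10): 20 + 10 = 30
  Event 3 (sale 18): sell min(18,30)=18. stock: 30 - 18 = 12. total_sold = 30
  Event 4 (restock 39): 12 + 39 = 51
  Event 5 (sale 24): sell min(24,51)=24. stock: 51 - 24 = 27. total_sold = 54
  Event 6 (adjust +8): 27 + 8 = 35
  Event 7 (restock 37): 35 + 37 = 72
  Event 8 (sale 17): sell min(17,72)=17. stock: 72 - 17 = 55. total_sold = 71
Final: stock = 55, total_sold = 71

Answer: 55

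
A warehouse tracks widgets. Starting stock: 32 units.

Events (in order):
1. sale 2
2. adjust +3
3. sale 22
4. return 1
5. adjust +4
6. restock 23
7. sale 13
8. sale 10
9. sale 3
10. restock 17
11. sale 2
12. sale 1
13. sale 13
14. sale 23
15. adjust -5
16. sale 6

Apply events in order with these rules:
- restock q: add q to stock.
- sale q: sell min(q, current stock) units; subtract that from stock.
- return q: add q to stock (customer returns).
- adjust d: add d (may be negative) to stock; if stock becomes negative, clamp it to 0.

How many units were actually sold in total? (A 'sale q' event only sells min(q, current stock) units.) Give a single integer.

Answer: 80

Derivation:
Processing events:
Start: stock = 32
  Event 1 (sale 2): sell min(2,32)=2. stock: 32 - 2 = 30. total_sold = 2
  Event 2 (adjust +3): 30 + 3 = 33
  Event 3 (sale 22): sell min(22,33)=22. stock: 33 - 22 = 11. total_sold = 24
  Event 4 (return 1): 11 + 1 = 12
  Event 5 (adjust +4): 12 + 4 = 16
  Event 6 (restock 23): 16 + 23 = 39
  Event 7 (sale 13): sell min(13,39)=13. stock: 39 - 13 = 26. total_sold = 37
  Event 8 (sale 10): sell min(10,26)=10. stock: 26 - 10 = 16. total_sold = 47
  Event 9 (sale 3): sell min(3,16)=3. stock: 16 - 3 = 13. total_sold = 50
  Event 10 (restock 17): 13 + 17 = 30
  Event 11 (sale 2): sell min(2,30)=2. stock: 30 - 2 = 28. total_sold = 52
  Event 12 (sale 1): sell min(1,28)=1. stock: 28 - 1 = 27. total_sold = 53
  Event 13 (sale 13): sell min(13,27)=13. stock: 27 - 13 = 14. total_sold = 66
  Event 14 (sale 23): sell min(23,14)=14. stock: 14 - 14 = 0. total_sold = 80
  Event 15 (adjust -5): 0 + -5 = 0 (clamped to 0)
  Event 16 (sale 6): sell min(6,0)=0. stock: 0 - 0 = 0. total_sold = 80
Final: stock = 0, total_sold = 80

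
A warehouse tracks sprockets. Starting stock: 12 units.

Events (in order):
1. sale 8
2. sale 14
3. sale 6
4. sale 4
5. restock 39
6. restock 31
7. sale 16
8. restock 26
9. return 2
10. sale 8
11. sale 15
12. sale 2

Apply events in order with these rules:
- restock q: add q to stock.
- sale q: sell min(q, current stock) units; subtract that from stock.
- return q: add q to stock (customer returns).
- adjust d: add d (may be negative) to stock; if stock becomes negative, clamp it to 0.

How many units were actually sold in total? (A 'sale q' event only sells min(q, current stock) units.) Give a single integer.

Answer: 53

Derivation:
Processing events:
Start: stock = 12
  Event 1 (sale 8): sell min(8,12)=8. stock: 12 - 8 = 4. total_sold = 8
  Event 2 (sale 14): sell min(14,4)=4. stock: 4 - 4 = 0. total_sold = 12
  Event 3 (sale 6): sell min(6,0)=0. stock: 0 - 0 = 0. total_sold = 12
  Event 4 (sale 4): sell min(4,0)=0. stock: 0 - 0 = 0. total_sold = 12
  Event 5 (restock 39): 0 + 39 = 39
  Event 6 (restock 31): 39 + 31 = 70
  Event 7 (sale 16): sell min(16,70)=16. stock: 70 - 16 = 54. total_sold = 28
  Event 8 (restock 26): 54 + 26 = 80
  Event 9 (return 2): 80 + 2 = 82
  Event 10 (sale 8): sell min(8,82)=8. stock: 82 - 8 = 74. total_sold = 36
  Event 11 (sale 15): sell min(15,74)=15. stock: 74 - 15 = 59. total_sold = 51
  Event 12 (sale 2): sell min(2,59)=2. stock: 59 - 2 = 57. total_sold = 53
Final: stock = 57, total_sold = 53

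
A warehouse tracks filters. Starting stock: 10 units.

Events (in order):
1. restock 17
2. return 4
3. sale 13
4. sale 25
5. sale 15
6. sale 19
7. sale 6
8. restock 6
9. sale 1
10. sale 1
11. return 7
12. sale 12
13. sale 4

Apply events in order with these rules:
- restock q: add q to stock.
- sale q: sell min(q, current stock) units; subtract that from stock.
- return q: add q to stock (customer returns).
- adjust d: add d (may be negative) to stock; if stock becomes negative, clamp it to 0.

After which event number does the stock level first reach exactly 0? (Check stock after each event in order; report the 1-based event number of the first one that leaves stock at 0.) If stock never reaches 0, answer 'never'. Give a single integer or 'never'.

Processing events:
Start: stock = 10
  Event 1 (restock 17): 10 + 17 = 27
  Event 2 (return 4): 27 + 4 = 31
  Event 3 (sale 13): sell min(13,31)=13. stock: 31 - 13 = 18. total_sold = 13
  Event 4 (sale 25): sell min(25,18)=18. stock: 18 - 18 = 0. total_sold = 31
  Event 5 (sale 15): sell min(15,0)=0. stock: 0 - 0 = 0. total_sold = 31
  Event 6 (sale 19): sell min(19,0)=0. stock: 0 - 0 = 0. total_sold = 31
  Event 7 (sale 6): sell min(6,0)=0. stock: 0 - 0 = 0. total_sold = 31
  Event 8 (restock 6): 0 + 6 = 6
  Event 9 (sale 1): sell min(1,6)=1. stock: 6 - 1 = 5. total_sold = 32
  Event 10 (sale 1): sell min(1,5)=1. stock: 5 - 1 = 4. total_sold = 33
  Event 11 (return 7): 4 + 7 = 11
  Event 12 (sale 12): sell min(12,11)=11. stock: 11 - 11 = 0. total_sold = 44
  Event 13 (sale 4): sell min(4,0)=0. stock: 0 - 0 = 0. total_sold = 44
Final: stock = 0, total_sold = 44

First zero at event 4.

Answer: 4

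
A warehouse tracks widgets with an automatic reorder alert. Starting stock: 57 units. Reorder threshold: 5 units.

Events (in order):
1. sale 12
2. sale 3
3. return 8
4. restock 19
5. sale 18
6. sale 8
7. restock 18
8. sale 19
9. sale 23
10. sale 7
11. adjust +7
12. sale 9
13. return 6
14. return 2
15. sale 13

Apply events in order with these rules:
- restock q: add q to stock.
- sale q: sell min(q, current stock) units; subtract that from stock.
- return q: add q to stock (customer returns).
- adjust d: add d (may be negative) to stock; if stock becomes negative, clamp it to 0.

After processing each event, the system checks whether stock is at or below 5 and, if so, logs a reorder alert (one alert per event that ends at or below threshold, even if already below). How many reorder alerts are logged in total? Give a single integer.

Answer: 1

Derivation:
Processing events:
Start: stock = 57
  Event 1 (sale 12): sell min(12,57)=12. stock: 57 - 12 = 45. total_sold = 12
  Event 2 (sale 3): sell min(3,45)=3. stock: 45 - 3 = 42. total_sold = 15
  Event 3 (return 8): 42 + 8 = 50
  Event 4 (restock 19): 50 + 19 = 69
  Event 5 (sale 18): sell min(18,69)=18. stock: 69 - 18 = 51. total_sold = 33
  Event 6 (sale 8): sell min(8,51)=8. stock: 51 - 8 = 43. total_sold = 41
  Event 7 (restock 18): 43 + 18 = 61
  Event 8 (sale 19): sell min(19,61)=19. stock: 61 - 19 = 42. total_sold = 60
  Event 9 (sale 23): sell min(23,42)=23. stock: 42 - 23 = 19. total_sold = 83
  Event 10 (sale 7): sell min(7,19)=7. stock: 19 - 7 = 12. total_sold = 90
  Event 11 (adjust +7): 12 + 7 = 19
  Event 12 (sale 9): sell min(9,19)=9. stock: 19 - 9 = 10. total_sold = 99
  Event 13 (return 6): 10 + 6 = 16
  Event 14 (return 2): 16 + 2 = 18
  Event 15 (sale 13): sell min(13,18)=13. stock: 18 - 13 = 5. total_sold = 112
Final: stock = 5, total_sold = 112

Checking against threshold 5:
  After event 1: stock=45 > 5
  After event 2: stock=42 > 5
  After event 3: stock=50 > 5
  After event 4: stock=69 > 5
  After event 5: stock=51 > 5
  After event 6: stock=43 > 5
  After event 7: stock=61 > 5
  After event 8: stock=42 > 5
  After event 9: stock=19 > 5
  After event 10: stock=12 > 5
  After event 11: stock=19 > 5
  After event 12: stock=10 > 5
  After event 13: stock=16 > 5
  After event 14: stock=18 > 5
  After event 15: stock=5 <= 5 -> ALERT
Alert events: [15]. Count = 1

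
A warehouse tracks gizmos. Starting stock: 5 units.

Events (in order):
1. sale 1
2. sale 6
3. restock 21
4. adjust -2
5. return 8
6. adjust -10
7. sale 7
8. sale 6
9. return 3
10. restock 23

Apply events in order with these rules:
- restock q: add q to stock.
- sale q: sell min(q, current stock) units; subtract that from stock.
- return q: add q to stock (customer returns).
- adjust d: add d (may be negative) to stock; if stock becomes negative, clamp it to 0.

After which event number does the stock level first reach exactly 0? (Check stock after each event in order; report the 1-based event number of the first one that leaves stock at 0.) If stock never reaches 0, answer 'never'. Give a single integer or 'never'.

Answer: 2

Derivation:
Processing events:
Start: stock = 5
  Event 1 (sale 1): sell min(1,5)=1. stock: 5 - 1 = 4. total_sold = 1
  Event 2 (sale 6): sell min(6,4)=4. stock: 4 - 4 = 0. total_sold = 5
  Event 3 (restock 21): 0 + 21 = 21
  Event 4 (adjust -2): 21 + -2 = 19
  Event 5 (return 8): 19 + 8 = 27
  Event 6 (adjust -10): 27 + -10 = 17
  Event 7 (sale 7): sell min(7,17)=7. stock: 17 - 7 = 10. total_sold = 12
  Event 8 (sale 6): sell min(6,10)=6. stock: 10 - 6 = 4. total_sold = 18
  Event 9 (return 3): 4 + 3 = 7
  Event 10 (restock 23): 7 + 23 = 30
Final: stock = 30, total_sold = 18

First zero at event 2.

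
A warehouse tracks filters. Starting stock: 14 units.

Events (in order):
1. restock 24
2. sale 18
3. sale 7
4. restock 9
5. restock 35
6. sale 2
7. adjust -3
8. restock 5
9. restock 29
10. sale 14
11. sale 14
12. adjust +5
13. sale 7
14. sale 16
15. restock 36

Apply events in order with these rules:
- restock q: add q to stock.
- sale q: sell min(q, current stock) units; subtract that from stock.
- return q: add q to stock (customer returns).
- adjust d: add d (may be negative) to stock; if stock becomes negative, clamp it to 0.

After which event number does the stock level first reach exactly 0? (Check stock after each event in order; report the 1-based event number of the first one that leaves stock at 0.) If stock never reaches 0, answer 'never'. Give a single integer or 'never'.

Answer: never

Derivation:
Processing events:
Start: stock = 14
  Event 1 (restock 24): 14 + 24 = 38
  Event 2 (sale 18): sell min(18,38)=18. stock: 38 - 18 = 20. total_sold = 18
  Event 3 (sale 7): sell min(7,20)=7. stock: 20 - 7 = 13. total_sold = 25
  Event 4 (restock 9): 13 + 9 = 22
  Event 5 (restock 35): 22 + 35 = 57
  Event 6 (sale 2): sell min(2,57)=2. stock: 57 - 2 = 55. total_sold = 27
  Event 7 (adjust -3): 55 + -3 = 52
  Event 8 (restock 5): 52 + 5 = 57
  Event 9 (restock 29): 57 + 29 = 86
  Event 10 (sale 14): sell min(14,86)=14. stock: 86 - 14 = 72. total_sold = 41
  Event 11 (sale 14): sell min(14,72)=14. stock: 72 - 14 = 58. total_sold = 55
  Event 12 (adjust +5): 58 + 5 = 63
  Event 13 (sale 7): sell min(7,63)=7. stock: 63 - 7 = 56. total_sold = 62
  Event 14 (sale 16): sell min(16,56)=16. stock: 56 - 16 = 40. total_sold = 78
  Event 15 (restock 36): 40 + 36 = 76
Final: stock = 76, total_sold = 78

Stock never reaches 0.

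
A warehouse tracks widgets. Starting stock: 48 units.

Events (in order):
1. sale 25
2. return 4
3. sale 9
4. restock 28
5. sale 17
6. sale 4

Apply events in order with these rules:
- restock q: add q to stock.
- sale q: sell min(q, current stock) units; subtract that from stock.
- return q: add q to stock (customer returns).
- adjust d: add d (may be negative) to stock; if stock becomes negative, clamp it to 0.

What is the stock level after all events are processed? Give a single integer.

Answer: 25

Derivation:
Processing events:
Start: stock = 48
  Event 1 (sale 25): sell min(25,48)=25. stock: 48 - 25 = 23. total_sold = 25
  Event 2 (return 4): 23 + 4 = 27
  Event 3 (sale 9): sell min(9,27)=9. stock: 27 - 9 = 18. total_sold = 34
  Event 4 (restock 28): 18 + 28 = 46
  Event 5 (sale 17): sell min(17,46)=17. stock: 46 - 17 = 29. total_sold = 51
  Event 6 (sale 4): sell min(4,29)=4. stock: 29 - 4 = 25. total_sold = 55
Final: stock = 25, total_sold = 55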